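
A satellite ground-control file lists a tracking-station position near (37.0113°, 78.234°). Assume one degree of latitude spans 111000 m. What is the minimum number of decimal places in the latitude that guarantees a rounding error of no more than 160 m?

3 decimal places

One degree of latitude covers 111000 m.
With N decimal places the half-ulp bound is 0.5·10⁻ᴺ°, or 0.5·10⁻ᴺ × 111000 m on the ground.
Need 0.5 × 111000 × 10⁻ᴺ ≤ 160 → 10⁻ᴺ ≤ 2.883e-03, so N ≥ 2.54.
N = 2 would give 555 m (too coarse); N = 3 gives 55.5 m ≤ 160 m.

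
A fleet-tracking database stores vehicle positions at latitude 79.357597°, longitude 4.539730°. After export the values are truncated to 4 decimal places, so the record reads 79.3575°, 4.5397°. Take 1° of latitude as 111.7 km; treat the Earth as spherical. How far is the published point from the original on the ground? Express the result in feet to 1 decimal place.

35.6 feet

The latitude changed by +0.000097° and the longitude by +0.000030°.
North–south shift: 0.000097 × 111700 = 10.8349 m.
E–W at 79.3575°: 0.000030° × 111700 × cos 79.3575° = 0.000030 × 111700 × 0.1847 ≈ 0.618864 m.
Distance: √(10.8349² + 0.618864²) ≈ 10.8526 m.
Converting: 10.8526 m × 3.2808 ft/m ≈ 35.606 ft.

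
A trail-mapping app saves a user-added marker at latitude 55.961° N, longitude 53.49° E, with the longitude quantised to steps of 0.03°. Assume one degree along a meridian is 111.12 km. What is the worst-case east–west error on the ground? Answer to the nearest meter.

933 meters

With a 0.03° grid the true value lies within half a step, ±0.03°/2 = ±0.015°, of the stored one.
Parallels shrink by cos φ, so at 55.961° a degree of longitude is 111120 × 0.5598 ≈ 62200.2 m.
So at most 0.015° × 62200.2 ≈ 933.003 m east–west.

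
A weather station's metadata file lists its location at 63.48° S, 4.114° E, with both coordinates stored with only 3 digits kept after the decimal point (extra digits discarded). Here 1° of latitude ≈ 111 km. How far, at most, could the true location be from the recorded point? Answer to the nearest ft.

Truncating at 3 decimal places can drop up to a full unit in the last place, so each coordinate may be off by as much as 0.001°.
N–S: 0.001° × 111000 m/° = 111 m.
Longitude error → 0.001 × 111000 × cos 63.48° = 0.001 × 111000 × 0.4465 ≈ 49.5626 m.
Combining orthogonally: (111² + 49.5626²)^½ ≈ 121.563 m.
Converting: 121.563 m × 3.2808 ft/m ≈ 398.83 ft.

399 ft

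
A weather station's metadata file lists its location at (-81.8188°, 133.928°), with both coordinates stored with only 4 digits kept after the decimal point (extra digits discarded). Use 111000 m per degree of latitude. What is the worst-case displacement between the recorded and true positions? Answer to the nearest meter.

Truncating at 4 decimal places can drop up to a full unit in the last place, so each coordinate may be off by as much as 0.0001°.
N–S: 0.0001° × 111000 m/° = 11.1 m.
E–W at 81.8188°: 0.0001° × 111000 × cos 81.8188° = 0.0001 × 111000 × 0.1423 ≈ 1.57958 m.
The two errors are perpendicular, so the maximum displacement is √(11.1² + 1.57958²) ≈ 11.2118 m.

11 meters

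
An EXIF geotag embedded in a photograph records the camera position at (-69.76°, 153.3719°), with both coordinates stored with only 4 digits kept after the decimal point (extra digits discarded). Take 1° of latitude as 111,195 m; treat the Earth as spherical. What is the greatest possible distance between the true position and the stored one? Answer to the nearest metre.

Truncating at 4 decimal places can drop up to a full unit in the last place, so each coordinate may be off by as much as 0.0001°.
N–S: 0.0001° × 111195 m/° = 11.1195 m.
Longitude error → 0.0001 × 111195 × cos 69.76° = 0.0001 × 111195 × 0.3460 ≈ 3.84683 m.
Combining orthogonally: (11.1195² + 3.84683²)^½ ≈ 11.7661 m.

12 metres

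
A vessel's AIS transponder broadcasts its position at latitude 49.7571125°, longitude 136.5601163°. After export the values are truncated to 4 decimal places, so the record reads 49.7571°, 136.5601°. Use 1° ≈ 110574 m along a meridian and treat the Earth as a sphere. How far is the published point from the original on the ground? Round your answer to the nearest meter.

2 meters

Δlat = 49.7571125 − 49.7571 = +0.0000125°; Δlon = 136.5601163 − 136.5601 = +0.0000163°.
N–S: 0.0000125° × 110574 m/° = 1.38217 m.
East–west at this latitude: 0.0000163° × 110574 × cos 49.7571° ≈ 0.0000163 × 71434.1 = 1.16438 m.
Distance: √(1.38217² + 1.16438²) ≈ 1.80726 m.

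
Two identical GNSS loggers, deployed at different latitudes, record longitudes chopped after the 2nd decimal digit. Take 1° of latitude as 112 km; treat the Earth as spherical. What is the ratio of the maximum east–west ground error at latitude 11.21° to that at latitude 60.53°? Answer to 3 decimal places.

Truncating at 2 decimal places can drop up to a full unit in the last place, so the longitude may be off by as much as 0.01°.
Error at 11.21° = 0.01° × 112000 × cos 11.21° ≈ 1120 × 0.9809 = 1098.6 m.
At 60.53°: 0.01° × 112000 × cos 60.53° = 0.01 × 112000 × 0.4920 ≈ 551 m.
Ratio: 1098.6 / 551 = cos 11.21° / cos 60.53° ≈ 1.9939.

1.994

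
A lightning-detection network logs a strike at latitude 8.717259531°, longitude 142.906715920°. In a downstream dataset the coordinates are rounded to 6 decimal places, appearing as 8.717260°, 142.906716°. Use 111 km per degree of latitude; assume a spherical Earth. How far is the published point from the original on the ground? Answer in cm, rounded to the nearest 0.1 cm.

The latitude changed by -0.000000469° and the longitude by -0.000000080°.
North–south shift: -0.000000469 × 111000 = -0.052059 m.
E–W at 8.71726°: -0.000000080° × 111000 × cos 8.71726° = -0.000000080 × 111000 × 0.9884 ≈ -0.00877742 m.
Distance: √(0.052059² + 0.00877742²) ≈ 0.0527938 m.
That is 0.0527938 m = 5.2794 cm.

5.3 cm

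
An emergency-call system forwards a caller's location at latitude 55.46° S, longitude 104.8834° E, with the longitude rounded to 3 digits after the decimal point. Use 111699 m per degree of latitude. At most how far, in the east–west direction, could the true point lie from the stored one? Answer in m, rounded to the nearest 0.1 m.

31.7 m

Rounding to 3 decimal places leaves the longitude within ±0.0005° of the true value.
At latitude 55.46° a degree of longitude spans 111699 m × cos 55.46° = 111699 × 0.5670 ≈ 63331.3 m.
So at most 0.0005° × 63331.3 ≈ 31.6656 m east–west.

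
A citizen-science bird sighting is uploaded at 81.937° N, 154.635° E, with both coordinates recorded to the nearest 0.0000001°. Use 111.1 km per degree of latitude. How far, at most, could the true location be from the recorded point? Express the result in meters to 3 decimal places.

Rounding to 7 decimal places leaves each coordinate within ±5e-08° of the true value.
North–south component: 5e-08° × 111100 = 0.005555 m.
E–W at 81.937°: 5e-08° × 111100 × cos 81.937° = 5e-08 × 111100 × 0.1403 ≈ 0.000779155 m.
Worst case both components are at the extreme and orthogonal: √(0.005555² + 0.000779155²) ≈ 0.00560938 m.

0.006 meters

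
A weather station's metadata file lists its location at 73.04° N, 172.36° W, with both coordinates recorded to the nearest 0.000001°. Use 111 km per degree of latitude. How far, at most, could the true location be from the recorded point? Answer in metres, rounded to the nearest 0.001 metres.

0.058 metres

Rounding to 6 decimal places leaves each coordinate within ±5e-07° of the true value.
Latitude error → 5e-07 × 111000 = 0.0555 m along the meridian.
E–W at 73.04°: 5e-07° × 111000 × cos 73.04° = 5e-07 × 111000 × 0.2917 ≈ 0.0161896 m.
Worst case both components are at the extreme and orthogonal: √(0.0555² + 0.0161896²) ≈ 0.0578131 m.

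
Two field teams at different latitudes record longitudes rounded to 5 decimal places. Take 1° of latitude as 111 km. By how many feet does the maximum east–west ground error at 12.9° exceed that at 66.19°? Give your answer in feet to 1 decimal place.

1.0 feet

Rounding to 5 decimal places leaves the longitude within ±5e-06° of the true value.
Error at 12.9° = 5e-06° × 111000 × cos 12.9° ≈ 0.555 × 0.9748 = 0.54099 m.
Error at 66.19° = 5e-06° × 111000 × cos 66.19° ≈ 0.555 × 0.4037 = 0.22406 m.
Difference: 0.54099 − 0.22406 = 0.31694 m.
Converting: 0.316936 m × 3.2808 ft/m ≈ 1.0398 ft.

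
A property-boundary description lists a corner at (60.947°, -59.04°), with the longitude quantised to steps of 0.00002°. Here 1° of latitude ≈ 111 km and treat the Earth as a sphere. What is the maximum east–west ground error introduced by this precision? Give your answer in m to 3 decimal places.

0.539 m

With a 0.00002° grid the true value lies within half a step, ±0.00002°/2 = ±1e-05°, of the stored one.
One degree of longitude at 60.947° is 111000 × cos 60.947° ≈ 111000 × 0.4856 = 53903.6 m.
Maximum E–W displacement: 1e-05 × 53903.6 = 0.539036 m.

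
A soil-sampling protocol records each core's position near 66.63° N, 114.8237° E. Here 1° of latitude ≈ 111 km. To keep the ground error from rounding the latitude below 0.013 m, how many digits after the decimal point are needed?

One degree of latitude covers 111000 m.
N decimal places → at most half a unit in the last place, 0.5 × 10⁻ᴺ° = 111000/2 × 10⁻ᴺ m.
Need 0.5 × 111000 × 10⁻ᴺ ≤ 0.013 → 10⁻ᴺ ≤ 2.342e-07, so N ≥ 6.63.
N = 6 would give 0.0555 m (too coarse); N = 7 gives 0.00555 m ≤ 0.013 m.

7 decimal places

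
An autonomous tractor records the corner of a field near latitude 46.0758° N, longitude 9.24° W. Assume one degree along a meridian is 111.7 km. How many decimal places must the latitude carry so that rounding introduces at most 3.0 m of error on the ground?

One degree of latitude covers 111700 m.
Rounding to N decimal places gives at most 0.5 × 10⁻ᴺ degrees of error, i.e. 0.5 × 10⁻ᴺ × 111700 m.
Setting 55850 × 10⁻ᴺ ≤ 3.0 gives 10ᴺ ≥ 1.862e+04, i.e. N ≥ 4.27.
At 4 places the error can reach 5.58 m, but 5 places keeps it to 0.558 m.

5 decimal places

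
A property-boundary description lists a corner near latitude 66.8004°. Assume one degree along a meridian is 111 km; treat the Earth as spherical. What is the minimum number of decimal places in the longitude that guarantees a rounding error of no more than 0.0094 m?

7 decimal places

At 66.8004° one degree of longitude covers 111000 × cos 66.8004° ≈ 111000 × 0.3939 ≈ 43726.8 m.
With N decimal places the half-ulp bound is 0.5·10⁻ᴺ°, or 0.5·10⁻ᴺ × 43726.8 m on the ground.
Setting 21863.4 × 10⁻ᴺ ≤ 0.0094 gives 10ᴺ ≥ 2.326e+06, i.e. N ≥ 6.37.
At 6 places the error can reach 0.0219 m, but 7 places keeps it to 0.00219 m.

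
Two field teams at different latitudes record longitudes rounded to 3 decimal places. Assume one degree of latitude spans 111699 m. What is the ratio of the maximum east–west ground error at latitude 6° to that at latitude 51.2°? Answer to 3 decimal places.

Rounding to 3 decimal places leaves the longitude within ±0.0005° of the true value.
Error at 6° = 0.0005° × 111699 × cos 6° ≈ 55.849 × 0.9945 = 55.544 m.
At 51.2°: 0.0005° × 111699 × cos 51.2° = 0.0005 × 111699 × 0.6266 ≈ 34.996 m.
The ratio reduces to cos 6° / cos 51.2° = 0.9945/0.6266 ≈ 1.5872.

1.587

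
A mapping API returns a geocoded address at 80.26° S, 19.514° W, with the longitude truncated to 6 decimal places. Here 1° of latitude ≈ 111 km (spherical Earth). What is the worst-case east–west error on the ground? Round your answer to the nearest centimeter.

2 centimeters

Truncating at 6 decimal places can drop up to a full unit in the last place, so the longitude may be off by as much as 1e-06°.
Parallels shrink by cos φ, so at 80.26° a degree of longitude is 111000 × 0.1692 ≈ 18778.7 m.
Maximum E–W displacement: 1e-06 × 18778.7 = 0.0187787 m.
That is 0.0187787 m = 1.8779 cm.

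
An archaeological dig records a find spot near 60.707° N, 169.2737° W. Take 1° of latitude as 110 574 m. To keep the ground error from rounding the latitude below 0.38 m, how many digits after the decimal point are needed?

6

One degree of latitude covers 110574 m.
Rounding to N decimal places gives at most 0.5 × 10⁻ᴺ degrees of error, i.e. 0.5 × 10⁻ᴺ × 110574 m.
Setting 55287 × 10⁻ᴺ ≤ 0.38 gives 10ᴺ ≥ 1.455e+05, i.e. N ≥ 5.16.
N = 5 would give 0.553 m (too coarse); N = 6 gives 0.0553 m ≤ 0.38 m.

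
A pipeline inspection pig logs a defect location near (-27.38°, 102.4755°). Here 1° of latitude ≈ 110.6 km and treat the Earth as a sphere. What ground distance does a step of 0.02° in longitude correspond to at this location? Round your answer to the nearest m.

1964 m

One degree of longitude here spans 110600 × cos 27.38° = 110600 × 0.8880 ≈ 98210.1 m; 0.02° of that is 1964.2 m.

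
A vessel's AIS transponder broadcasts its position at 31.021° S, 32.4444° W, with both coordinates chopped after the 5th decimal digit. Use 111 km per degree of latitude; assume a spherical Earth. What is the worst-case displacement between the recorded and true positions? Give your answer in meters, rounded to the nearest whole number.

Truncating at 5 decimal places can drop up to a full unit in the last place, so each coordinate may be off by as much as 1e-05°.
N–S: 1e-05° × 111000 m/° = 1.11 m.
Longitude error → 1e-05 × 111000 × cos 31.021° = 1e-05 × 111000 × 0.8570 ≈ 0.951246 m.
Combining orthogonally: (1.11² + 0.951246²)^½ ≈ 1.46184 m.

1 meters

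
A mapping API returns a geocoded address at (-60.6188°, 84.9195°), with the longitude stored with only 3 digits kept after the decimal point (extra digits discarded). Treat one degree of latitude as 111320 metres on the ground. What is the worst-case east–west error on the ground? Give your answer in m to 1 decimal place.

Truncating at 3 decimal places can drop up to a full unit in the last place, so the longitude may be off by as much as 0.001°.
At latitude 60.6188° a degree of longitude spans 111320 m × cos 60.6188° = 111320 × 0.4906 ≈ 54615.6 m.
So at most 0.001° × 54615.6 ≈ 54.6156 m east–west.

54.6 m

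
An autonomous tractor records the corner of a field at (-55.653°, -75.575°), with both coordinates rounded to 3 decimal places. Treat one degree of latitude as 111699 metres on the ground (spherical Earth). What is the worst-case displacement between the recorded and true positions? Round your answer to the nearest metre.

64 metres

Rounding to 3 decimal places leaves each coordinate within ±0.0005° of the true value.
Latitude error → 0.0005 × 111699 = 55.8495 m along the meridian.
Longitude error → 0.0005 × 111699 × cos 55.653° = 0.0005 × 111699 × 0.5642 ≈ 31.5105 m.
Worst case both components are at the extreme and orthogonal: √(55.8495² + 31.5105²) ≈ 64.1255 m.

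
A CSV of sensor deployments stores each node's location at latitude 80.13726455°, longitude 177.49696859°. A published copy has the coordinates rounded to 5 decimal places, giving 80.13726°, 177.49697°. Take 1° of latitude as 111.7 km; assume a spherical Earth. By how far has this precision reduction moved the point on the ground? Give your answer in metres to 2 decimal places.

The latitude changed by +0.00000455° and the longitude by -0.00000141°.
North–south shift: 0.00000455 × 111700 = 0.508235 m.
E–W at 80.1373°: -0.00000141° × 111700 × cos 80.1373° = -0.00000141 × 111700 × 0.1713 ≈ -0.0269774 m.
Distance: √(0.508235² + 0.0269774²) ≈ 0.50895 m.

0.51 metres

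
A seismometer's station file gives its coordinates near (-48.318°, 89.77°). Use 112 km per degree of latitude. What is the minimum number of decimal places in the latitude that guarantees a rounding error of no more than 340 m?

One degree of latitude covers 112000 m.
N decimal places → at most half a unit in the last place, 0.5 × 10⁻ᴺ° = 112000/2 × 10⁻ᴺ m.
Need 0.5 × 112000 × 10⁻ᴺ ≤ 340 → 10⁻ᴺ ≤ 6.071e-03, so N ≥ 2.22.
At 2 places the error can reach 560 m, but 3 places keeps it to 56 m.

3 decimal places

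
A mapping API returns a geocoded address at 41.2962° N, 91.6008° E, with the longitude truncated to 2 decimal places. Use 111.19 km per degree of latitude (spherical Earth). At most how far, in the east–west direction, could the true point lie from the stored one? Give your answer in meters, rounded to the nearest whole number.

Truncating at 2 decimal places can drop up to a full unit in the last place, so the longitude may be off by as much as 0.01°.
At latitude 41.2962° a degree of longitude spans 111190 m × cos 41.2962° = 111190 × 0.7513 ≈ 83537.9 m.
So at most 0.01° × 83537.9 ≈ 835.379 m east–west.

835 meters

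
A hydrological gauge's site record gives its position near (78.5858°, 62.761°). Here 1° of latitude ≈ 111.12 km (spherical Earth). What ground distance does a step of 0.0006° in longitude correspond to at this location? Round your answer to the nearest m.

0.0006° of longitude at 78.5858° is 0.0006 × 111120 × cos 78.5858° ≈ 0.0006 × 21990.7 = 13.1944 m.

13 m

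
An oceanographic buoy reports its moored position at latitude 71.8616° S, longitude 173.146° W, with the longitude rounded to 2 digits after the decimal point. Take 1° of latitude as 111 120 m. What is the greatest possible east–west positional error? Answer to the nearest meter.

173 meters

Rounding to 2 decimal places leaves the longitude within ±0.005° of the true value.
Parallels shrink by cos φ, so at 71.8616° a degree of longitude is 111120 × 0.3113 ≈ 34593.1 m.
East–west error: 0.005° × 34593.1 m/° ≈ 172.966 m.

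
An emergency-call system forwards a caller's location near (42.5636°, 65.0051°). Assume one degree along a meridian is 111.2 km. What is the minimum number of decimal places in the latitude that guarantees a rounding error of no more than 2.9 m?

5

One degree of latitude covers 111200 m.
With N decimal places the half-ulp bound is 0.5·10⁻ᴺ°, or 0.5·10⁻ᴺ × 111200 m on the ground.
Setting 55600 × 10⁻ᴺ ≤ 2.9 gives 10ᴺ ≥ 1.917e+04, i.e. N ≥ 4.28.
N = 4 would give 5.56 m (too coarse); N = 5 gives 0.556 m ≤ 2.9 m.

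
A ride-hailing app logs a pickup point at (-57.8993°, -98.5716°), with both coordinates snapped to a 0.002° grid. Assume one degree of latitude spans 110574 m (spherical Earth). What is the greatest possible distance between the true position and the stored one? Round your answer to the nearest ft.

411 ft

With a 0.002° grid the true value lies within half a step, ±0.002°/2 = ±0.001°, of the stored one.
N–S: 0.001° × 110574 m/° = 110.574 m.
E–W at 57.8993°: 0.001° × 110574 × cos 57.8993° = 0.001 × 110574 × 0.5314 ≈ 58.76 m.
Worst case both components are at the extreme and orthogonal: √(110.574² + 58.76²) ≈ 125.217 m.
Converting: 125.217 m × 3.2808 ft/m ≈ 410.82 ft.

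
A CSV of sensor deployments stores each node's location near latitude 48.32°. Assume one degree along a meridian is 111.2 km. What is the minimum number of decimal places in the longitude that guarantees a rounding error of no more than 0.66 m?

5 decimal places

At 48.32° one degree of longitude covers 111200 × cos 48.32° ≈ 111200 × 0.6650 ≈ 73944.6 m.
With N decimal places the half-ulp bound is 0.5·10⁻ᴺ°, or 0.5·10⁻ᴺ × 73944.6 m on the ground.
Need 0.5 × 73944.6 × 10⁻ᴺ ≤ 0.66 → 10⁻ᴺ ≤ 1.785e-05, so N ≥ 4.75.
N = 4 would give 3.7 m (too coarse); N = 5 gives 0.37 m ≤ 0.66 m.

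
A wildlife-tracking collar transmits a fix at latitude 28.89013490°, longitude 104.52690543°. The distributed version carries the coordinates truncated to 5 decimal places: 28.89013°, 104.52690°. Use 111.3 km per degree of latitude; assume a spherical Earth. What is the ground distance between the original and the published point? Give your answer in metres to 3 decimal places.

0.760 metres

Δlat = 28.89013490 − 28.89013 = +0.00000490°; Δlon = 104.52690543 − 104.52690 = +0.00000543°.
N–S: 0.00000490° × 111300 m/° = 0.54537 m.
E–W at 28.8901°: 0.00000543° × 111300 × cos 28.8901° = 0.00000543 × 111300 × 0.8755 ≈ 0.529145 m.
Combined displacement = (0.54537² + 0.529145²)^½ ≈ 0.759884 m.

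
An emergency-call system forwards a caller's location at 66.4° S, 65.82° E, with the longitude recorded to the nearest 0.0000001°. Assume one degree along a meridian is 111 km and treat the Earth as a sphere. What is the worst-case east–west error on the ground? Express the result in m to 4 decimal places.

Rounding to 7 decimal places leaves the longitude within ±5e-08° of the true value.
One degree of longitude at 66.4° is 111000 × cos 66.4° ≈ 111000 × 0.4003 = 44438.7 m.
East–west error: 5e-08° × 44438.7 m/° ≈ 0.00222194 m.

0.0022 m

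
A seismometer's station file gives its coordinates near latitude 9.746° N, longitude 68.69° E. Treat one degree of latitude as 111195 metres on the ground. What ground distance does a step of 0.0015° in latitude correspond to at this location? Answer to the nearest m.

0.0015° × 111195 m/° = 166.792 m.

167 m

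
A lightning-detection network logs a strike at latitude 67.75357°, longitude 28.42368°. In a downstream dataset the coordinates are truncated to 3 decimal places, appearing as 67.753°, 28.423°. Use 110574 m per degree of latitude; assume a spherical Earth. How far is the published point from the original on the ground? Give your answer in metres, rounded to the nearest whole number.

69 metres

The latitude changed by +0.00057° and the longitude by +0.00068°.
North–south shift: 0.00057 × 110574 = 63.0272 m.
East–west at this latitude: 0.00068° × 110574 × cos 67.753° ≈ 0.00068 × 41863.3 = 28.4671 m.
Combined displacement = (63.0272² + 28.4671²)^½ ≈ 69.1578 m.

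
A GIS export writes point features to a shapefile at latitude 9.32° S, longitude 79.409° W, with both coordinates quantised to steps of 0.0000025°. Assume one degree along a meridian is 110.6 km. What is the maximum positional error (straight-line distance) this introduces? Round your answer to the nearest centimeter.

With a 0.0000025° grid the true value lies within half a step, ±0.0000025°/2 = ±1.25e-06°, of the stored one.
Latitude error → 1.25e-06 × 110600 = 0.13825 m along the meridian.
Longitude error → 1.25e-06 × 110600 × cos 9.32° = 1.25e-06 × 110600 × 0.9868 ≈ 0.136425 m.
The two errors are perpendicular, so the maximum displacement is √(0.13825² + 0.136425²) ≈ 0.194229 m.
That is 0.194229 m = 19.423 cm.

19 centimeters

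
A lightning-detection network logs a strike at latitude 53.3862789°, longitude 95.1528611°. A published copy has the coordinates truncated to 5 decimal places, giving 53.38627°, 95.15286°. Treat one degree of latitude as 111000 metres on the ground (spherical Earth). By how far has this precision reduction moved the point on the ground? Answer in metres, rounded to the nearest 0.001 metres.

Δlat = 53.3862789 − 53.38627 = +0.0000089°; Δlon = 95.1528611 − 95.15286 = +0.0000011°.
North–south shift: 0.0000089 × 111000 = 0.9879 m.
E–W at 53.3863°: 0.0000011° × 111000 × cos 53.3863° = 0.0000011 × 111000 × 0.5964 ≈ 0.0728225 m.
Hypotenuse of the two orthogonal shifts: √(0.9879² + 0.0728225²) = 0.99058 m.

0.991 metres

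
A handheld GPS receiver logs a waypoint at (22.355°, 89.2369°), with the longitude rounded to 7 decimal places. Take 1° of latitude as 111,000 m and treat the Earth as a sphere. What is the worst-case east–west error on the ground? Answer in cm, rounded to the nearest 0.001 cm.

Rounding to 7 decimal places leaves the longitude within ±5e-08° of the true value.
One degree of longitude at 22.355° is 111000 × cos 22.355° ≈ 111000 × 0.9248 = 102658 m.
Maximum E–W displacement: 5e-08 × 102658 = 0.00513289 m.
That is 0.00513289 m = 0.51329 cm.

0.513 cm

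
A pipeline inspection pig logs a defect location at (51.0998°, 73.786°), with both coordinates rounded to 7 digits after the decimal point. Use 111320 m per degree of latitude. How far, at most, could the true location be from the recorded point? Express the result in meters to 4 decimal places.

Rounding to 7 decimal places leaves each coordinate within ±5e-08° of the true value.
Latitude error → 5e-08 × 111320 = 0.005566 m along the meridian.
East–west component at 51.0998°: 5e-08° × 111320 × cos 51.0998° ≈ 5e-08 × 69905.1 ≈ 0.00349526 m.
Combining orthogonally: (0.005566² + 0.00349526²)^½ ≈ 0.00657246 m.

0.0066 meters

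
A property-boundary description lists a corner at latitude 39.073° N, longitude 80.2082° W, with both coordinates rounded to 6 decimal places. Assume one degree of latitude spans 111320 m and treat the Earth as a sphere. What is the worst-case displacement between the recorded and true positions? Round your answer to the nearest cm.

7 cm

Rounding to 6 decimal places leaves each coordinate within ±5e-07° of the true value.
N–S: 5e-07° × 111320 m/° = 0.05566 m.
East–west component at 39.073°: 5e-07° × 111320 × cos 39.073° ≈ 5e-07 × 86422.6 ≈ 0.0432113 m.
Combining orthogonally: (0.05566² + 0.0432113²)^½ ≈ 0.0704645 m.
That is 0.0704645 m = 7.0465 cm.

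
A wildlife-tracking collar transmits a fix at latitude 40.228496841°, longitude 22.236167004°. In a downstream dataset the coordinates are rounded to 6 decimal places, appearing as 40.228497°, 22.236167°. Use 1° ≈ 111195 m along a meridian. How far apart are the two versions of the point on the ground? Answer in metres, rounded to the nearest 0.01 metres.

0.02 metres

The latitude changed by -0.000000159° and the longitude by +0.000000004°.
North–south shift: -0.000000159 × 111195 = -0.01768 m.
East–west at this latitude: 0.000000004° × 111195 × cos 40.2285° ≈ 0.000000004 × 84894.6 = 0.000339578 m.
Combined displacement = (0.01768² + 0.000339578²)^½ ≈ 0.0176833 m.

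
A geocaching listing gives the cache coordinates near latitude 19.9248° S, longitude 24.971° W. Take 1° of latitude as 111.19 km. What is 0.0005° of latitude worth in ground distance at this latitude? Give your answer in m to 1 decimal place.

55.6 m

Along a meridian 0.0005° is 0.0005 × 111190 = 55.595 m.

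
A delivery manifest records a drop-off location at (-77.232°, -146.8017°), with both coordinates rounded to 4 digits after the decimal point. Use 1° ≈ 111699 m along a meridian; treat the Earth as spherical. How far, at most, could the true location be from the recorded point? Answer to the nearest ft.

Rounding to 4 decimal places leaves each coordinate within ±5e-05° of the true value.
N–S: 5e-05° × 111699 m/° = 5.58495 m.
Longitude error → 5e-05 × 111699 × cos 77.232° = 5e-05 × 111699 × 0.2210 ≈ 1.2343 m.
Worst case both components are at the extreme and orthogonal: √(5.58495² + 1.2343²) ≈ 5.71972 m.
In feet: 5.71972 m ÷ 0.3048 ≈ 18.765 ft.

19 ft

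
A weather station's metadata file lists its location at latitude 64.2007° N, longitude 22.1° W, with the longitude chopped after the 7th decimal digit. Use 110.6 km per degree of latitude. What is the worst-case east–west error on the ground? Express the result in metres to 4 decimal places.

Truncating at 7 decimal places can drop up to a full unit in the last place, so the longitude may be off by as much as 1e-07°.
Parallels shrink by cos φ, so at 64.2007° a degree of longitude is 110600 × 0.4352 ≈ 48135.3 m.
So at most 1e-07° × 48135.3 ≈ 0.00481353 m east–west.

0.0048 metres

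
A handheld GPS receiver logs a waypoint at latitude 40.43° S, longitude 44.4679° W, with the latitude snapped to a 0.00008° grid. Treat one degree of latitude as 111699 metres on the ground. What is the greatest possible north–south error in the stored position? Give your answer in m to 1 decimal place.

4.5 m

With a 0.00008° grid the true value lies within half a step, ±0.00008°/2 = ±4e-05°, of the stored one.
North–south distance: 4e-05° × 111699 m/° = 4.46796 m.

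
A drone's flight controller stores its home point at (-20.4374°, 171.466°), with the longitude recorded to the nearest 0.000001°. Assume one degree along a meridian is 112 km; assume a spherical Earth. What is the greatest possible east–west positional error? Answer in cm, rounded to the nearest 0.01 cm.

5.25 cm

Rounding to 6 decimal places leaves the longitude within ±5e-07° of the true value.
One degree of longitude at 20.4374° is 112000 × cos 20.4374° ≈ 112000 × 0.9371 = 104950 m.
East–west error: 5e-07° × 104950 m/° ≈ 0.052475 m.
That is 0.052475 m = 5.2475 cm.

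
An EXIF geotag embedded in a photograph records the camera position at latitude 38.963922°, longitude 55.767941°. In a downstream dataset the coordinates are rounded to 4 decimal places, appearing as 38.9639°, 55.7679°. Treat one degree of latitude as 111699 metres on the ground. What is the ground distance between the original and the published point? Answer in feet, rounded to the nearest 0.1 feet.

14.2 feet

The latitude changed by +0.000022° and the longitude by +0.000041°.
N–S: 0.000022° × 111699 m/° = 2.45738 m.
East–west at this latitude: 0.000041° × 111699 × cos 38.9639° ≈ 0.000041 × 86850.7 = 3.56088 m.
Distance: √(2.45738² + 3.56088²) ≈ 4.3265 m.
Converting: 4.3265 m × 3.2808 ft/m ≈ 14.195 ft.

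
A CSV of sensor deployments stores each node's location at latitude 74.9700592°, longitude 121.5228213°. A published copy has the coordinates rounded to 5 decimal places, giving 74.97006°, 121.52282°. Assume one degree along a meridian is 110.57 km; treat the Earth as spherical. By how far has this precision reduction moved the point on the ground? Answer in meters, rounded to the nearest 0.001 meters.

The latitude changed by -0.0000008° and the longitude by +0.0000013°.
North–south shift: -0.0000008 × 110570 = -0.088456 m.
East–west at this latitude: 0.0000013° × 110570 × cos 74.9701° ≈ 0.0000013 × 28673.4 = 0.0372755 m.
Distance: √(0.088456² + 0.0372755²) ≈ 0.0959892 m.

0.096 meters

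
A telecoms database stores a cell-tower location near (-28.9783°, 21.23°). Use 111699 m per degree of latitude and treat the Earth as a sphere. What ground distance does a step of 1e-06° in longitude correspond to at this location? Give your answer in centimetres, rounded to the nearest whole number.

1e-06° of longitude at 28.9783° is 1e-06 × 111699 × cos 28.9783° ≈ 1e-06 × 97714.6 = 0.0977146 m.
That is 0.0977146 m = 9.7715 cm.

10 centimetres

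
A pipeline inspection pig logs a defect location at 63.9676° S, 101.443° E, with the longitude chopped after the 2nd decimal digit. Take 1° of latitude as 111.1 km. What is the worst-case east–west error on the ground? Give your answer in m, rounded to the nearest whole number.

488 m

Truncating at 2 decimal places can drop up to a full unit in the last place, so the longitude may be off by as much as 0.01°.
One degree of longitude at 63.9676° is 111100 × cos 63.9676° ≈ 111100 × 0.4389 = 48759.5 m.
Maximum E–W displacement: 0.01 × 48759.5 = 487.595 m.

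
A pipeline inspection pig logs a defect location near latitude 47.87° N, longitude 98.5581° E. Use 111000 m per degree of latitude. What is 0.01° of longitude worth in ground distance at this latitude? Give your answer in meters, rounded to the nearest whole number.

745 meters

One degree of longitude here spans 111000 × cos 47.87° = 111000 × 0.6708 ≈ 74460.5 m; 0.01° of that is 744.605 m.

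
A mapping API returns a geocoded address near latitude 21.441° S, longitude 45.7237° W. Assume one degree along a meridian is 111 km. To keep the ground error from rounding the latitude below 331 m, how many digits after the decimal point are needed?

3

One degree of latitude covers 111000 m.
N decimal places → at most half a unit in the last place, 0.5 × 10⁻ᴺ° = 111000/2 × 10⁻ᴺ m.
Need 0.5 × 111000 × 10⁻ᴺ ≤ 331 → 10⁻ᴺ ≤ 5.964e-03, so N ≥ 2.22.
So 3 decimal places suffice (55.5 m); 2 would allow up to 555 m.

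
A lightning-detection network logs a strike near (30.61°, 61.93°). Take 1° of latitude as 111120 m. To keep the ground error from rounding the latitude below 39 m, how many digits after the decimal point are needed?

One degree of latitude covers 111120 m.
Rounding to N decimal places gives at most 0.5 × 10⁻ᴺ degrees of error, i.e. 0.5 × 10⁻ᴺ × 111120 m.
Need 0.5 × 111120 × 10⁻ᴺ ≤ 39 → 10⁻ᴺ ≤ 7.019e-04, so N ≥ 3.15.
So 4 decimal places suffice (5.56 m); 3 would allow up to 55.6 m.

4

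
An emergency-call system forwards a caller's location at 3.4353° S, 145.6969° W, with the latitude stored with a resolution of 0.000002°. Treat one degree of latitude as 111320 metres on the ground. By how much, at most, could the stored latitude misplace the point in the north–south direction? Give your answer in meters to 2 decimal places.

With a 0.000002° grid the true value lies within half a step, ±0.000002°/2 = ±1e-06°, of the stored one.
North–south distance: 1e-06° × 111320 m/° = 0.11132 m.

0.11 meters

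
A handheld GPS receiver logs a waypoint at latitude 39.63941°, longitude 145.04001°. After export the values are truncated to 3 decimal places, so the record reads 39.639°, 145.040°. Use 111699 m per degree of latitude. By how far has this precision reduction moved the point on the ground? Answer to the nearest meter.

The latitude changed by +0.00041° and the longitude by +0.00001°.
N–S: 0.00041° × 111699 m/° = 45.7966 m.
E–W at 39.639°: 0.00001° × 111699 × cos 39.639° = 0.00001 × 111699 × 0.7701 ≈ 0.860171 m.
Hypotenuse of the two orthogonal shifts: √(45.7966² + 0.860171²) = 45.8047 m.

46 meters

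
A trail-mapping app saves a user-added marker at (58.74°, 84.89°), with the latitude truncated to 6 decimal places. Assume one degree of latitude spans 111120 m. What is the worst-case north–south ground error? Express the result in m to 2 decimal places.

Truncating at 6 decimal places can drop up to a full unit in the last place, so the latitude may be off by as much as 1e-06°.
So the N–S error is at most 1e-06 × 111120 = 0.11112 m.

0.11 m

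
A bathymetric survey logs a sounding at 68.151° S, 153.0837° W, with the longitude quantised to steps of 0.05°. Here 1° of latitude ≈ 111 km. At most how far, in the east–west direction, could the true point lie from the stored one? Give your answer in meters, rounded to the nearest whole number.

With a 0.05° grid the true value lies within half a step, ±0.05°/2 = ±0.025°, of the stored one.
One degree of longitude at 68.151° is 111000 × cos 68.151° ≈ 111000 × 0.3722 = 41310 m.
East–west error: 0.025° × 41310 m/° ≈ 1032.75 m.

1033 meters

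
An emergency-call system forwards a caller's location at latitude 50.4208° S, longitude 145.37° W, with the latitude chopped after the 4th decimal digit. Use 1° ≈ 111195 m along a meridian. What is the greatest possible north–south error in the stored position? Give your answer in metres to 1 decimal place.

Truncating at 4 decimal places can drop up to a full unit in the last place, so the latitude may be off by as much as 0.0001°.
So the N–S error is at most 0.0001 × 111195 = 11.1195 m.

11.1 metres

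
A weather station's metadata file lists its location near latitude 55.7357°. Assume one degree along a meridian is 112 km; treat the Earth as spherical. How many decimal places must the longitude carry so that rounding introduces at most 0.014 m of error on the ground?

7 decimal places

At 55.7357° one degree of longitude covers 112000 × cos 55.7357° ≈ 112000 × 0.5630 ≈ 63057.3 m.
Rounding to N decimal places gives at most 0.5 × 10⁻ᴺ degrees of error, i.e. 0.5 × 10⁻ᴺ × 63057.3 m.
Need 0.5 × 63057.3 × 10⁻ᴺ ≤ 0.014 → 10⁻ᴺ ≤ 4.440e-07, so N ≥ 6.35.
At 6 places the error can reach 0.0315 m, but 7 places keeps it to 0.00315 m.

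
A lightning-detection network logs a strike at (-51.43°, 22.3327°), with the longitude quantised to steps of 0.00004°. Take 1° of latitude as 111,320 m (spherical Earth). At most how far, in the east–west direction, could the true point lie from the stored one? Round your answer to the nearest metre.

1 metres

With a 0.00004° grid the true value lies within half a step, ±0.00004°/2 = ±2e-05°, of the stored one.
At latitude 51.43° a degree of longitude spans 111320 m × cos 51.43° = 111320 × 0.6235 ≈ 69404.7 m.
So at most 2e-05° × 69404.7 ≈ 1.38809 m east–west.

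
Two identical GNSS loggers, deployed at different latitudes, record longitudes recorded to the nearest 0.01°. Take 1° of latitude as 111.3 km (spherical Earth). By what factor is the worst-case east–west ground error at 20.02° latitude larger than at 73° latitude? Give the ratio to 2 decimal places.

3.21

Rounding to 2 decimal places leaves the longitude within ±0.005° of the true value.
Error at 20.02° = 0.005° × 111300 × cos 20.02° ≈ 556.5 × 0.9396 = 522.87 m.
At 73°: 0.005° × 111300 × cos 73° = 0.005 × 111300 × 0.2924 ≈ 162.7 m.
The ratio reduces to cos 20.02° / cos 73° = 0.9396/0.2924 ≈ 3.2136.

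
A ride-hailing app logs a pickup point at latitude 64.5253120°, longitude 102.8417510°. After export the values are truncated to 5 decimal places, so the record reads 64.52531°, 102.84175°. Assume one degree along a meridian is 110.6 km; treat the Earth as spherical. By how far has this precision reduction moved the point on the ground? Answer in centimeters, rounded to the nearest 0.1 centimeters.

The latitude changed by +0.0000020° and the longitude by +0.0000010°.
N–S: 0.0000020° × 110600 m/° = 0.2212 m.
E–W at 64.5253°: 0.0000010° × 110600 × cos 64.5253° = 0.0000010 × 110600 × 0.4301 ≈ 0.0475704 m.
Combined displacement = (0.2212² + 0.0475704²)^½ ≈ 0.226257 m.
That is 0.226257 m = 22.626 cm.

22.6 centimeters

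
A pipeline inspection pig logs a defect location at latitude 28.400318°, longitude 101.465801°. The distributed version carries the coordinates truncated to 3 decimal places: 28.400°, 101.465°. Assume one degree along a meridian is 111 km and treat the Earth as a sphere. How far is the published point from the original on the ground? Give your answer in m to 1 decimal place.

The latitude changed by +0.000318° and the longitude by +0.000801°.
N–S: 0.000318° × 111000 m/° = 35.298 m.
E–W at 28.4°: 0.000801° × 111000 × cos 28.4° = 0.000801 × 111000 × 0.8796 ≈ 78.2104 m.
Hypotenuse of the two orthogonal shifts: √(35.298² + 78.2104²) = 85.8069 m.

85.8 m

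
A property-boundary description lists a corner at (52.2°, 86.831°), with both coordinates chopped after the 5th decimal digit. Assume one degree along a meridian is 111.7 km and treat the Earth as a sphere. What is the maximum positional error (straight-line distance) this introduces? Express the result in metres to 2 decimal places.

Truncating at 5 decimal places can drop up to a full unit in the last place, so each coordinate may be off by as much as 1e-05°.
N–S: 1e-05° × 111700 m/° = 1.117 m.
Longitude error → 1e-05 × 111700 × cos 52.2° = 1e-05 × 111700 × 0.6129 ≈ 0.684617 m.
Combining orthogonally: (1.117² + 0.684617²)^½ ≈ 1.31011 m.

1.31 metres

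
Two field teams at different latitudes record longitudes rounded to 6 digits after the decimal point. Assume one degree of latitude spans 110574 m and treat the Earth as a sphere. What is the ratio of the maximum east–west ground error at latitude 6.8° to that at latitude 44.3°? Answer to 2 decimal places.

Rounding to 6 decimal places leaves the longitude within ±5e-07° of the true value.
At 6.8°: 5e-07° × 110574 × cos 6.8° = 5e-07 × 110574 × 0.9930 ≈ 0.054898 m.
At 44.3°: 5e-07° × 110574 × cos 44.3° = 5e-07 × 110574 × 0.7157 ≈ 0.039569 m.
The ratio reduces to cos 6.8° / cos 44.3° = 0.9930/0.7157 ≈ 1.3874.

1.39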